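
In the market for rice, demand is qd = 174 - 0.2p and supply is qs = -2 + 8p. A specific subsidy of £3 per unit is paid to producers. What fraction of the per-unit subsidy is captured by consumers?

Pre-subsidy: 174 - 0.2p = -2 + 8p gives p* = 880/41, q* = 6958/41.
With the subsidy, sellers receive ps = pb + 3 for each unit, where pb is the price buyers pay.
Supply in terms of pb becomes qs = -2 + 8(pb + 3) = 22 + 8pb. Setting this equal to demand: 174 - 0.2pb = 22 + 8pb, so pb = 760/41.
Sellers receive ps = 760/41 + 3 = 883/41; q' = 174 − 0.2·(760/41) = 6982/41.
Buyers' price falls by p* − pb = 880/41 − 760/41 = 120/41; sellers' price rises by ps − p* = 883/41 − 880/41 = 3/41.
So consumers capture (120/41)/3 = 40/41 of each unit of subsidy.

Consumer share = 40/41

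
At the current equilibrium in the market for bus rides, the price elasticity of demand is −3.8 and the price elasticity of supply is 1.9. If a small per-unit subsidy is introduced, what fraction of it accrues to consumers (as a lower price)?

Consumer share = 1/3

For a small subsidy around the equilibrium, the benefit split depends on the relative slopes, which at a point are proportional to the elasticities.
Buyer share = εs/(εs + |εd|) = 1.9/(1.9 + 3.8) = 1/3; seller share = |εd|/(εs + |εd|) = 2/3.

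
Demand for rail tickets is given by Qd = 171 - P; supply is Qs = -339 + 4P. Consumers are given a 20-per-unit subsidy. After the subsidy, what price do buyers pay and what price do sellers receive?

Buyers pay 86; sellers receive 106

Pre-subsidy: 171 - P = -339 + 4P gives P* = 102, Q* = 69.
With the rebate, buyers effectively pay Pb = Ps − 20, where Ps is the price sellers receive.
Demand in terms of Ps becomes Qd = 171 − 1(Ps − 20) = 191 - Ps. Setting this equal to supply: 191 - Ps = -339 + 4Ps, so Ps = 106.
Buyers pay Pb = 106 − 20 = 86; Q' = -339 + 4·106 = 85.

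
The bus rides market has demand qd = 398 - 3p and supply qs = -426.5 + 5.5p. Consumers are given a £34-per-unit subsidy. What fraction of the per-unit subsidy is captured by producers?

Pre-subsidy: 398 - 3p = -426.5 + 5.5p gives p* = 97, q* = 107.
With the rebate, buyers effectively pay pb = ps − 34, where ps is the price sellers receive.
Demand in terms of ps becomes qd = 398 − 3(ps − 34) = 500 - 3ps. Setting this equal to supply: 500 - 3ps = -426.5 + 5.5ps, so ps = 109.
Buyers pay pb = 109 − 34 = 75; q' = -426.5 + 5.5·109 = 173.
Buyers' price falls by p* − pb = 97 − 75 = 22; sellers' price rises by ps − p* = 109 − 97 = 12.
So producers capture 12/34 = 6/17 of each unit of subsidy.

Producer share = 6/17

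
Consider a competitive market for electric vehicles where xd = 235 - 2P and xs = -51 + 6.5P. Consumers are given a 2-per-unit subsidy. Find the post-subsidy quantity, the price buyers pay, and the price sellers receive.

x' = 2903/17; buyers pay 546/17; sellers receive 580/17

Pre-subsidy: 235 - 2P = -51 + 6.5P gives P* = 572/17, x* = 2851/17.
With the rebate, buyers effectively pay Pb = Ps − 2, where Ps is the price sellers receive.
Demand in terms of Ps becomes xd = 235 − 2(Ps − 2) = 239 - 2Ps. Setting this equal to supply: 239 - 2Ps = -51 + 6.5Ps, so Ps = 580/17.
Buyers pay Pb = 580/17 − 2 = 546/17; x' = -51 + 6.5·(580/17) = 2903/17.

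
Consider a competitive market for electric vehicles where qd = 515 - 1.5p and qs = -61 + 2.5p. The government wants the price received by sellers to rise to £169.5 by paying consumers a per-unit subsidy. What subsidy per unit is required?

At a seller price of 169.5, quantity supplied is -61 + 2.5·169.5 = 362.75.
Buyers absorb 362.75 only when they pay pb with 515 − 1.5·pb = 362.75, i.e. pb = 101.5.
s = ps − pb = 169.5 − 101.5 = 68.

Required subsidy s = £68 per unit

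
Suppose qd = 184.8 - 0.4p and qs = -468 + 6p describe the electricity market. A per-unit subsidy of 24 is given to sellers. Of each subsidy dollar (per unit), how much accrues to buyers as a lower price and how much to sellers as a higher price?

Buyers gain 22.5 per unit; sellers gain 1.5 per unit

Pre-subsidy: 184.8 - 0.4p = -468 + 6p gives p* = 102, q* = 144.
With the subsidy, sellers receive ps = pb + 24 for each unit, where pb is the price buyers pay.
Supply in terms of pb becomes qs = -468 + 6(pb + 24) = -324 + 6pb. Setting this equal to demand: 184.8 - 0.4pb = -324 + 6pb, so pb = 79.5.
Sellers receive ps = 79.5 + 24 = 103.5; q' = 184.8 − 0.4·79.5 = 153.
Buyers' price falls by p* − pb = 102 − 79.5 = 22.5; sellers' price rises by ps − p* = 103.5 − 102 = 1.5.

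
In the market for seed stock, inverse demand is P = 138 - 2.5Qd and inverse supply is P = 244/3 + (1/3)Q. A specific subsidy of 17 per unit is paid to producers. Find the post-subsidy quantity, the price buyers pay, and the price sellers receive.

Pre-subsidy: 138 - 2.5Q = 244/3 + (1/3)Q gives Q* = 20 and P* = 88.
With the subsidy, sellers receive Ps = Pb + 17 for each unit, where Pb is the price buyers pay.
On the curves, Pb = 138 - 2.5Q and Ps = 244/3 + (1/3)Q; the wedge Ps − Pb = 17 gives 244/3 + (1/3)Q − (138 - 2.5Q) = 17, so Q' = 26.
Then Pb = 138 − 2.5·26 = 73 and Ps = 244/3 + (1/3)·26 = 90.

Q' = 26; buyers pay 73; sellers receive 90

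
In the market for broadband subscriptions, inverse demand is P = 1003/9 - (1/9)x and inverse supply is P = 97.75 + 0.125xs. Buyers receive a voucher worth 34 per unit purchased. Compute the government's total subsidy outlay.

Pre-subsidy: 1003/9 - (1/9)x = 97.75 + 0.125x gives x* = 58 and P* = 105.
With the rebate, buyers effectively pay Pb = Ps − 34, where Ps is the price sellers receive.
On the curves, Pb = 1003/9 - (1/9)x and Ps = 97.75 + 0.125x; the wedge Ps − Pb = 34 gives 97.75 + 0.125x − (1003/9 - (1/9)x) = 34, so x' = 202.
Then Pb = 1003/9 − (1/9)·202 = 89 and Ps = 97.75 + 0.125·202 = 123.
Government outlay = subsidy × quantity = 34 × 202 = 6868.

Government cost = 6868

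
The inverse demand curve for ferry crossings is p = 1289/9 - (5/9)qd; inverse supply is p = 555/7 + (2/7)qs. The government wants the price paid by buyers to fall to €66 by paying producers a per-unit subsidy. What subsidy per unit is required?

At a buyer price of 66, quantity demanded is 257.8 − 1.8·66 = 139.
Sellers supply 139 only when they receive ps = 555/7 + (2/7)·139 = 119.
s = ps − pb = 119 − 66 = 53.

Required subsidy s = €53 per unit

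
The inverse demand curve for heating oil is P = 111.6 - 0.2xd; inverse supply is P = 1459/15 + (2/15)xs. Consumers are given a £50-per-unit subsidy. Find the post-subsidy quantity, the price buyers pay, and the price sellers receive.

Pre-subsidy: 111.6 - 0.2x = 1459/15 + (2/15)x gives x* = 43 and P* = 103.
With the rebate, buyers effectively pay Pb = Ps − 50, where Ps is the price sellers receive.
On the curves, Pb = 111.6 - 0.2x and Ps = 1459/15 + (2/15)x; the wedge Ps − Pb = 50 gives 1459/15 + (2/15)x − (111.6 - 0.2x) = 50, so x' = 193.
Then Pb = 111.6 − 0.2·193 = 73 and Ps = 1459/15 + (2/15)·193 = 123.

x' = 193; buyers pay £73; sellers receive £123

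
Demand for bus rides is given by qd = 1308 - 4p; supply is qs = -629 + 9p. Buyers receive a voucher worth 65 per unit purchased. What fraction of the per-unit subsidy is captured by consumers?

Pre-subsidy: 1308 - 4p = -629 + 9p gives p* = 149, q* = 712.
With the rebate, buyers effectively pay pb = ps − 65, where ps is the price sellers receive.
Demand in terms of ps becomes qd = 1308 − 4(ps − 65) = 1568 - 4ps. Setting this equal to supply: 1568 - 4ps = -629 + 9ps, so ps = 169.
Buyers pay pb = 169 − 65 = 104; q' = -629 + 9·169 = 892.
Buyers' price falls by p* − pb = 149 − 104 = 45; sellers' price rises by ps − p* = 169 − 149 = 20.
So consumers capture 45/65 = 9/13 of each unit of subsidy.

Consumer share = 9/13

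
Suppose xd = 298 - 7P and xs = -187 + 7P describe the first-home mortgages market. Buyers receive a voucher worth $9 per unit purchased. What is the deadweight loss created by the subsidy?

Deadweight loss = $141.75

Pre-subsidy: 298 - 7P = -187 + 7P gives P* = 485/14, x* = 55.5.
With the rebate, buyers effectively pay Pb = Ps − 9, where Ps is the price sellers receive.
Demand in terms of Ps becomes xd = 298 − 7(Ps − 9) = 361 - 7Ps. Setting this equal to supply: 361 - 7Ps = -187 + 7Ps, so Ps = 274/7.
Buyers pay Pb = 274/7 − 9 = 211/7; x' = -187 + 7·(274/7) = 87.
The subsidy expands output by 87 − 55.5 = 31.5 past the efficient level; on those units the gap between marginal cost and willingness to pay runs from 0 up to 9.
DWL = ½ × 9 × 31.5 = 141.75.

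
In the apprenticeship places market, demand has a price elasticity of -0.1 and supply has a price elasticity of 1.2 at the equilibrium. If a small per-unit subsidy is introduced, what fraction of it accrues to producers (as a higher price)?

For a small subsidy around the equilibrium, the benefit split depends on the relative slopes, which at a point are proportional to the elasticities.
Buyer share = εs/(εs + |εd|) = 1.2/(1.2 + 0.1) = 12/13; seller share = |εd|/(εs + |εd|) = 1/13.
So producers capture 1/13 of the subsidy.

Producer share = 1/13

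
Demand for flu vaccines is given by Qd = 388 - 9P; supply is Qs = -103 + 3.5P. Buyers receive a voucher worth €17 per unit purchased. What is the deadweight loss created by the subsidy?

Deadweight loss = €364.14

Pre-subsidy: 388 - 9P = -103 + 3.5P gives P* = 39.28, Q* = 34.48.
With the rebate, buyers effectively pay Pb = Ps − 17, where Ps is the price sellers receive.
Demand in terms of Ps becomes Qd = 388 − 9(Ps − 17) = 541 - 9Ps. Setting this equal to supply: 541 - 9Ps = -103 + 3.5Ps, so Ps = 51.52.
Buyers pay Pb = 51.52 − 17 = 34.52; Q' = -103 + 3.5·51.52 = 77.32.
The subsidy expands output by 77.32 − 34.48 = 42.84 past the efficient level; on those units the gap between marginal cost and willingness to pay runs from 0 up to 17.
DWL = ½ × 17 × 42.84 = 364.14.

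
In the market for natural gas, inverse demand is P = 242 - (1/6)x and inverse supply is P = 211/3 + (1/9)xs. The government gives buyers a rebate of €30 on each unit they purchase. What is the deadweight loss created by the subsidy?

Pre-subsidy: 242 - (1/6)x = 211/3 + (1/9)x gives x* = 618 and P* = 139.
With the rebate, buyers effectively pay Pb = Ps − 30, where Ps is the price sellers receive.
On the curves, Pb = 242 - (1/6)x and Ps = 211/3 + (1/9)x; the wedge Ps − Pb = 30 gives 211/3 + (1/9)x − (242 - (1/6)x) = 30, so x' = 726.
Then Pb = 242 − (1/6)·726 = 121 and Ps = 211/3 + (1/9)·726 = 151.
The subsidy expands output by 726 − 618 = 108 past the efficient level; on those units the gap between marginal cost and willingness to pay runs from 0 up to 30.
DWL = ½ × 30 × 108 = 1620.

Deadweight loss = €1620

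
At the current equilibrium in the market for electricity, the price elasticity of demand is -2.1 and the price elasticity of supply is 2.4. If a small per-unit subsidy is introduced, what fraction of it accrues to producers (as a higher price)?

For a small subsidy around the equilibrium, the benefit split depends on the relative slopes, which at a point are proportional to the elasticities.
Buyer share = εs/(εs + |εd|) = 2.4/(2.4 + 2.1) = 8/15; seller share = |εd|/(εs + |εd|) = 7/15.
So producers capture 7/15 of the subsidy.

Producer share = 7/15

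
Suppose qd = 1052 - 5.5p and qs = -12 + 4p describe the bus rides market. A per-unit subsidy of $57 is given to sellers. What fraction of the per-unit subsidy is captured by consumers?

Pre-subsidy: 1052 - 5.5p = -12 + 4p gives p* = 112, q* = 436.
With the subsidy, sellers receive ps = pb + 57 for each unit, where pb is the price buyers pay.
Supply in terms of pb becomes qs = -12 + 4(pb + 57) = 216 + 4pb. Setting this equal to demand: 1052 - 5.5pb = 216 + 4pb, so pb = 88.
Sellers receive ps = 88 + 57 = 145; q' = 1052 − 5.5·88 = 568.
Buyers' price falls by p* − pb = 112 − 88 = 24; sellers' price rises by ps − p* = 145 − 112 = 33.
So consumers capture 24/57 = 8/19 of each unit of subsidy.

Consumer share = 8/19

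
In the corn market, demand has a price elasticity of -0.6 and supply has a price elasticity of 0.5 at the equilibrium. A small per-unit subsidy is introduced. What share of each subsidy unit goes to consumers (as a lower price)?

Consumer share = 5/11

For a small subsidy around the equilibrium, the benefit split depends on the relative slopes, which at a point are proportional to the elasticities.
Buyer share = εs/(εs + |εd|) = 0.5/(0.5 + 0.6) = 5/11; seller share = |εd|/(εs + |εd|) = 6/11.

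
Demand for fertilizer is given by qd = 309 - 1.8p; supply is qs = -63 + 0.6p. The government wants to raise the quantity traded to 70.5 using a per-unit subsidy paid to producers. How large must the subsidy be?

At q = 70.5, invert demand for the buyer price: pb = (309 − 70.5)/1.8 = 132.5; invert supply for the seller price: ps = (70.5 − (-63))/0.6 = 222.5.
The subsidy must fill the gap: s = ps − pb = 222.5 − 132.5 = 90.

Required subsidy s = 90 per unit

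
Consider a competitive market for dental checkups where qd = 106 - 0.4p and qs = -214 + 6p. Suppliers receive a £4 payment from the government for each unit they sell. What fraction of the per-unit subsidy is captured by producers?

Producer share = 0.0625

Pre-subsidy: 106 - 0.4p = -214 + 6p gives p* = 50, q* = 86.
With the subsidy, sellers receive ps = pb + 4 for each unit, where pb is the price buyers pay.
Supply in terms of pb becomes qs = -214 + 6(pb + 4) = -190 + 6pb. Setting this equal to demand: 106 - 0.4pb = -190 + 6pb, so pb = 46.25.
Sellers receive ps = 46.25 + 4 = 50.25; q' = 106 − 0.4·46.25 = 87.5.
Buyers' price falls by p* − pb = 50 − 46.25 = 3.75; sellers' price rises by ps − p* = 50.25 − 50 = 0.25.
So producers capture 0.25/4 = 0.0625 of each unit of subsidy.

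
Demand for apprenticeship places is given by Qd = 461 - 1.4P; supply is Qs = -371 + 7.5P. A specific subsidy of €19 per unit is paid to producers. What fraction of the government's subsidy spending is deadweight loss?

Pre-subsidy: 461 - 1.4P = -371 + 7.5P gives P* = 8320/89, Q* = 29381/89.
With the subsidy, sellers receive Ps = Pb + 19 for each unit, where Pb is the price buyers pay.
Supply in terms of Pb becomes Qs = -371 + 7.5(Pb + 19) = -228.5 + 7.5Pb. Setting this equal to demand: 461 - 1.4Pb = -228.5 + 7.5Pb, so Pb = 6895/89.
Sellers receive Ps = 6895/89 + 19 = 8586/89; Q' = 461 − 1.4·(6895/89) = 31376/89.
ΔCS = ½(29381/89 + 31376/89)(8320/89 − 6895/89) = 86578725/15842; ΔPS = ½(29381/89 + 31376/89)(8586/89 − 8320/89) = 8080681/7921.
Government spending = 19 × 31376/89 = 596144/89.
DWL = ½ × 19 × (31376/89 − 29381/89) = 37905/178; fraction = (37905/178) / (596144/89) = 1995/62752.

DWL / government spending = 1995/62752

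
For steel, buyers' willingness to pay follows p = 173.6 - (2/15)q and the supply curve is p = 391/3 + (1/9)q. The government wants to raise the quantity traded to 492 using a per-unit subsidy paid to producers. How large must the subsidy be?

At q = 492, from the demand curve buyers pay pb = 173.6 − (2/15)·492 = 108; from the supply curve sellers need ps = 391/3 + (1/9)·492 = 185.
The subsidy must fill the gap: s = ps − pb = 185 − 108 = 77.

Required subsidy s = 77 per unit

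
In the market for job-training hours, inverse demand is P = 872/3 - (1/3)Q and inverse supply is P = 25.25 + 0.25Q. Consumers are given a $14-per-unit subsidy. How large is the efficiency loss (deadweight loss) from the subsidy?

Pre-subsidy: 872/3 - (1/3)Q = 25.25 + 0.25Q gives Q* = 455 and P* = 139.
With the rebate, buyers effectively pay Pb = Ps − 14, where Ps is the price sellers receive.
On the curves, Pb = 872/3 - (1/3)Q and Ps = 25.25 + 0.25Q; the wedge Ps − Pb = 14 gives 25.25 + 0.25Q − (872/3 - (1/3)Q) = 14, so Q' = 479.
Then Pb = 872/3 − (1/3)·479 = 131 and Ps = 25.25 + 0.25·479 = 145.
The subsidy expands output by 479 − 455 = 24 past the efficient level; on those units the gap between marginal cost and willingness to pay runs from 0 up to 14.
DWL = ½ × 14 × 24 = 168.

Deadweight loss = $168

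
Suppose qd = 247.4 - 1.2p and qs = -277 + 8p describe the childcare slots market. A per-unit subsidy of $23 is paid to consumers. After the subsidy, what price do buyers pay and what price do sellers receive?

Pre-subsidy: 247.4 - 1.2p = -277 + 8p gives p* = 57, q* = 179.
With the rebate, buyers effectively pay pb = ps − 23, where ps is the price sellers receive.
Demand in terms of ps becomes qd = 247.4 − 1.2(ps − 23) = 275 - 1.2ps. Setting this equal to supply: 275 - 1.2ps = -277 + 8ps, so ps = 60.
Buyers pay pb = 60 − 23 = 37; q' = -277 + 8·60 = 203.

Buyers pay $37; sellers receive $60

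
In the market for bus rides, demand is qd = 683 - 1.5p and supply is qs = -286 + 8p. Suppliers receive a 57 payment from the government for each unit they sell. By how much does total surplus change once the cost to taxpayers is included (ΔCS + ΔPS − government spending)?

Pre-subsidy: 683 - 1.5p = -286 + 8p gives p* = 102, q* = 530.
With the subsidy, sellers receive ps = pb + 57 for each unit, where pb is the price buyers pay.
Supply in terms of pb becomes qs = -286 + 8(pb + 57) = 170 + 8pb. Setting this equal to demand: 683 - 1.5pb = 170 + 8pb, so pb = 54.
Sellers receive ps = 54 + 57 = 111; q' = 683 − 1.5·54 = 602.
ΔCS = ½(530 + 602)(102 − 54) = 27168; ΔPS = ½(530 + 602)(111 − 102) = 5094.
Government spending = 57 × 602 = 34314.
Net change = 27168 + 5094 − 34314 = -2052. The loss equals the DWL triangle ½·57·72.

Net change in total surplus = -2052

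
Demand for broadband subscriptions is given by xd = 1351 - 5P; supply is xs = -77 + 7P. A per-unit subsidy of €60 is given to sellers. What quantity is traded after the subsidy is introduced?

Pre-subsidy: 1351 - 5P = -77 + 7P gives P* = 119, x* = 756.
With the subsidy, sellers receive Ps = Pb + 60 for each unit, where Pb is the price buyers pay.
Supply in terms of Pb becomes xs = -77 + 7(Pb + 60) = 343 + 7Pb. Setting this equal to demand: 1351 - 5Pb = 343 + 7Pb, so Pb = 84.
Sellers receive Ps = 84 + 60 = 144; x' = 1351 − 5·84 = 931.

x' = 931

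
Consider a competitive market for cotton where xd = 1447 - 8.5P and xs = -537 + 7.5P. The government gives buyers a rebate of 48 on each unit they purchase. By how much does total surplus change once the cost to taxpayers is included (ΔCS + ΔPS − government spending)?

Pre-subsidy: 1447 - 8.5P = -537 + 7.5P gives P* = 124, x* = 393.
With the rebate, buyers effectively pay Pb = Ps − 48, where Ps is the price sellers receive.
Demand in terms of Ps becomes xd = 1447 − 8.5(Ps − 48) = 1855 - 8.5Ps. Setting this equal to supply: 1855 - 8.5Ps = -537 + 7.5Ps, so Ps = 149.5.
Buyers pay Pb = 149.5 − 48 = 101.5; x' = -537 + 7.5·149.5 = 584.25.
ΔCS = ½(393 + 584.25)(124 − 101.5) = 10994.0625; ΔPS = ½(393 + 584.25)(149.5 − 124) = 12459.9375.
Government spending = 48 × 584.25 = 28044.
Net change = 10994.0625 + 12459.9375 − 28044 = -4590. The loss equals the DWL triangle ½·48·191.25.

Net change in total surplus = -4590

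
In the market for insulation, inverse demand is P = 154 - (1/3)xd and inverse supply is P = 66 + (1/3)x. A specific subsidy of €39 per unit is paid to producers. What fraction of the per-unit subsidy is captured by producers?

Producer share = 0.5

Pre-subsidy: 154 - (1/3)x = 66 + (1/3)x gives x* = 132 and P* = 110.
With the subsidy, sellers receive Ps = Pb + 39 for each unit, where Pb is the price buyers pay.
On the curves, Pb = 154 - (1/3)x and Ps = 66 + (1/3)x; the wedge Ps − Pb = 39 gives 66 + (1/3)x − (154 - (1/3)x) = 39, so x' = 190.5.
Then Pb = 154 − (1/3)·190.5 = 90.5 and Ps = 66 + (1/3)·190.5 = 129.5.
Buyers' price falls by P* − Pb = 110 − 90.5 = 19.5; sellers' price rises by Ps − P* = 129.5 − 110 = 19.5.
So producers capture 19.5/39 = 0.5 of each unit of subsidy.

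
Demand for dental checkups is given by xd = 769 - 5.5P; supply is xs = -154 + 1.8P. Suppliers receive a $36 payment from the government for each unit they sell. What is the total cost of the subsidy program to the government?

Pre-subsidy: 769 - 5.5P = -154 + 1.8P gives P* = 9230/73, x* = 5372/73.
With the subsidy, sellers receive Ps = Pb + 36 for each unit, where Pb is the price buyers pay.
Supply in terms of Pb becomes xs = -154 + 1.8(Pb + 36) = -89.2 + 1.8Pb. Setting this equal to demand: 769 - 5.5Pb = -89.2 + 1.8Pb, so Pb = 8582/73.
Sellers receive Ps = 8582/73 + 36 = 11210/73; x' = 769 − 5.5·(8582/73) = 8936/73.
Government outlay = subsidy × quantity = 36 × 8936/73 = 321696/73.

Government cost = 321696/73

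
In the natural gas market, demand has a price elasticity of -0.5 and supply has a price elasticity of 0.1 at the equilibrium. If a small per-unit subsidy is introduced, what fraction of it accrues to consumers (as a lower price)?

For a small subsidy around the equilibrium, the benefit split depends on the relative slopes, which at a point are proportional to the elasticities.
Buyer share = εs/(εs + |εd|) = 0.1/(0.1 + 0.5) = 1/6; seller share = |εd|/(εs + |εd|) = 5/6.

Consumer share = 1/6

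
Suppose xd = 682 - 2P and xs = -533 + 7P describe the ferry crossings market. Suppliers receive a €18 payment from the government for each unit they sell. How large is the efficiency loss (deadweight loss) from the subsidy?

Pre-subsidy: 682 - 2P = -533 + 7P gives P* = 135, x* = 412.
With the subsidy, sellers receive Ps = Pb + 18 for each unit, where Pb is the price buyers pay.
Supply in terms of Pb becomes xs = -533 + 7(Pb + 18) = -407 + 7Pb. Setting this equal to demand: 682 - 2Pb = -407 + 7Pb, so Pb = 121.
Sellers receive Ps = 121 + 18 = 139; x' = 682 − 2·121 = 440.
The subsidy expands output by 440 − 412 = 28 past the efficient level; on those units the gap between marginal cost and willingness to pay runs from 0 up to 18.
DWL = ½ × 18 × 28 = 252.

Deadweight loss = €252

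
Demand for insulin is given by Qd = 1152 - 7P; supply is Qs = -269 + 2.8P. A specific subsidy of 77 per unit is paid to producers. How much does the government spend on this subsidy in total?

Government cost = 22407

Pre-subsidy: 1152 - 7P = -269 + 2.8P gives P* = 145, Q* = 137.
With the subsidy, sellers receive Ps = Pb + 77 for each unit, where Pb is the price buyers pay.
Supply in terms of Pb becomes Qs = -269 + 2.8(Pb + 77) = -53.4 + 2.8Pb. Setting this equal to demand: 1152 - 7Pb = -53.4 + 2.8Pb, so Pb = 123.
Sellers receive Ps = 123 + 77 = 200; Q' = 1152 − 7·123 = 291.
Government outlay = subsidy × quantity = 77 × 291 = 22407.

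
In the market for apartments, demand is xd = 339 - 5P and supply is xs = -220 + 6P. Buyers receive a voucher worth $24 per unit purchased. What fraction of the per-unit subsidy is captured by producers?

Pre-subsidy: 339 - 5P = -220 + 6P gives P* = 559/11, x* = 934/11.
With the rebate, buyers effectively pay Pb = Ps − 24, where Ps is the price sellers receive.
Demand in terms of Ps becomes xd = 339 − 5(Ps − 24) = 459 - 5Ps. Setting this equal to supply: 459 - 5Ps = -220 + 6Ps, so Ps = 679/11.
Buyers pay Pb = 679/11 − 24 = 415/11; x' = -220 + 6·(679/11) = 1654/11.
Buyers' price falls by P* − Pb = 559/11 − 415/11 = 144/11; sellers' price rises by Ps − P* = 679/11 − 559/11 = 120/11.
So producers capture (120/11)/24 = 5/11 of each unit of subsidy.

Producer share = 5/11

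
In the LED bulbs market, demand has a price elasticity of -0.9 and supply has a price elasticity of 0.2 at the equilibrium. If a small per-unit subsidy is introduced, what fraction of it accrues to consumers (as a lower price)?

For a small subsidy around the equilibrium, the benefit split depends on the relative slopes, which at a point are proportional to the elasticities.
Buyer share = εs/(εs + |εd|) = 0.2/(0.2 + 0.9) = 2/11; seller share = |εd|/(εs + |εd|) = 9/11.

Consumer share = 2/11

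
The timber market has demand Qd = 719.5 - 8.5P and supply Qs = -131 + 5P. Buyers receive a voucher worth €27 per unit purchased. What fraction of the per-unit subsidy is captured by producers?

Pre-subsidy: 719.5 - 8.5P = -131 + 5P gives P* = 63, Q* = 184.
With the rebate, buyers effectively pay Pb = Ps − 27, where Ps is the price sellers receive.
Demand in terms of Ps becomes Qd = 719.5 − 8.5(Ps − 27) = 949 - 8.5Ps. Setting this equal to supply: 949 - 8.5Ps = -131 + 5Ps, so Ps = 80.
Buyers pay Pb = 80 − 27 = 53; Q' = -131 + 5·80 = 269.
Buyers' price falls by P* − Pb = 63 − 53 = 10; sellers' price rises by Ps − P* = 80 − 63 = 17.
So producers capture 17/27 = 17/27 of each unit of subsidy.

Producer share = 17/27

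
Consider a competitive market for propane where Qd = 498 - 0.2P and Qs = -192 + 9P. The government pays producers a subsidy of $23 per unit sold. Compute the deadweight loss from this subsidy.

Pre-subsidy: 498 - 0.2P = -192 + 9P gives P* = 75, Q* = 483.
With the subsidy, sellers receive Ps = Pb + 23 for each unit, where Pb is the price buyers pay.
Supply in terms of Pb becomes Qs = -192 + 9(Pb + 23) = 15 + 9Pb. Setting this equal to demand: 498 - 0.2Pb = 15 + 9Pb, so Pb = 52.5.
Sellers receive Ps = 52.5 + 23 = 75.5; Q' = 498 − 0.2·52.5 = 487.5.
The subsidy expands output by 487.5 − 483 = 4.5 past the efficient level; on those units the gap between marginal cost and willingness to pay runs from 0 up to 23.
DWL = ½ × 23 × 4.5 = 51.75.

Deadweight loss = $51.75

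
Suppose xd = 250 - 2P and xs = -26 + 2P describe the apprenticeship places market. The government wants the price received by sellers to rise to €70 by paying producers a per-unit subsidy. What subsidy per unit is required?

Required subsidy s = €2 per unit

At a seller price of 70, quantity supplied is -26 + 2·70 = 114.
Buyers absorb 114 only when they pay Pb with 250 − 2·Pb = 114, i.e. Pb = 68.
s = Ps − Pb = 70 − 68 = 2.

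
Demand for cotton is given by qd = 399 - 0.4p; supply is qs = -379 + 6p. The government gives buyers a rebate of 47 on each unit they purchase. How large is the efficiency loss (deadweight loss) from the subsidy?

Deadweight loss = 414.1875

Pre-subsidy: 399 - 0.4p = -379 + 6p gives p* = 121.5625, q* = 350.375.
With the rebate, buyers effectively pay pb = ps − 47, where ps is the price sellers receive.
Demand in terms of ps becomes qd = 399 − 0.4(ps − 47) = 417.8 - 0.4ps. Setting this equal to supply: 417.8 - 0.4ps = -379 + 6ps, so ps = 124.5.
Buyers pay pb = 124.5 − 47 = 77.5; q' = -379 + 6·124.5 = 368.
The subsidy expands output by 368 − 350.375 = 17.625 past the efficient level; on those units the gap between marginal cost and willingness to pay runs from 0 up to 47.
DWL = ½ × 47 × 17.625 = 414.1875.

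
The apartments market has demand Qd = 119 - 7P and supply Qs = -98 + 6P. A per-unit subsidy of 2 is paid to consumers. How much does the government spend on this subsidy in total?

Government cost = 224/13

Pre-subsidy: 119 - 7P = -98 + 6P gives P* = 217/13, Q* = 28/13.
With the rebate, buyers effectively pay Pb = Ps − 2, where Ps is the price sellers receive.
Demand in terms of Ps becomes Qd = 119 − 7(Ps − 2) = 133 - 7Ps. Setting this equal to supply: 133 - 7Ps = -98 + 6Ps, so Ps = 231/13.
Buyers pay Pb = 231/13 − 2 = 205/13; Q' = -98 + 6·(231/13) = 112/13.
Government outlay = subsidy × quantity = 2 × 112/13 = 224/13.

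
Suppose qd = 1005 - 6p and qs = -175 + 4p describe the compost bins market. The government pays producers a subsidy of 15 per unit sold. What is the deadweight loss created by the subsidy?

Pre-subsidy: 1005 - 6p = -175 + 4p gives p* = 118, q* = 297.
With the subsidy, sellers receive ps = pb + 15 for each unit, where pb is the price buyers pay.
Supply in terms of pb becomes qs = -175 + 4(pb + 15) = -115 + 4pb. Setting this equal to demand: 1005 - 6pb = -115 + 4pb, so pb = 112.
Sellers receive ps = 112 + 15 = 127; q' = 1005 − 6·112 = 333.
The subsidy expands output by 333 − 297 = 36 past the efficient level; on those units the gap between marginal cost and willingness to pay runs from 0 up to 15.
DWL = ½ × 15 × 36 = 270.

Deadweight loss = 270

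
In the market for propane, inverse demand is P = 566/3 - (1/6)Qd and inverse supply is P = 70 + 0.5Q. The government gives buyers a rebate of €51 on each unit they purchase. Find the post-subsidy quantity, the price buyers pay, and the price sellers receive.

Pre-subsidy: 566/3 - (1/6)Q = 70 + 0.5Q gives Q* = 178 and P* = 159.
With the rebate, buyers effectively pay Pb = Ps − 51, where Ps is the price sellers receive.
On the curves, Pb = 566/3 - (1/6)Q and Ps = 70 + 0.5Q; the wedge Ps − Pb = 51 gives 70 + 0.5Q − (566/3 - (1/6)Q) = 51, so Q' = 254.5.
Then Pb = 566/3 − (1/6)·254.5 = 146.25 and Ps = 70 + 0.5·254.5 = 197.25.

Q' = 254.5; buyers pay €146.25; sellers receive €197.25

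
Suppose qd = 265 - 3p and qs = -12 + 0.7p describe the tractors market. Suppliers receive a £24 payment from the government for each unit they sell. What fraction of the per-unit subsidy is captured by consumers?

Pre-subsidy: 265 - 3p = -12 + 0.7p gives p* = 2770/37, q* = 1495/37.
With the subsidy, sellers receive ps = pb + 24 for each unit, where pb is the price buyers pay.
Supply in terms of pb becomes qs = -12 + 0.7(pb + 24) = 4.8 + 0.7pb. Setting this equal to demand: 265 - 3pb = 4.8 + 0.7pb, so pb = 2602/37.
Sellers receive ps = 2602/37 + 24 = 3490/37; q' = 265 − 3·(2602/37) = 1999/37.
Buyers' price falls by p* − pb = 2770/37 − 2602/37 = 168/37; sellers' price rises by ps − p* = 3490/37 − 2770/37 = 720/37.
So consumers capture (168/37)/24 = 7/37 of each unit of subsidy.

Consumer share = 7/37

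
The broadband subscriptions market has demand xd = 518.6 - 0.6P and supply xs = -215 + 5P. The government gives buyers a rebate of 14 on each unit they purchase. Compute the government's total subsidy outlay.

Government cost = 6265

Pre-subsidy: 518.6 - 0.6P = -215 + 5P gives P* = 131, x* = 440.
With the rebate, buyers effectively pay Pb = Ps − 14, where Ps is the price sellers receive.
Demand in terms of Ps becomes xd = 518.6 − 0.6(Ps − 14) = 527 - 0.6Ps. Setting this equal to supply: 527 - 0.6Ps = -215 + 5Ps, so Ps = 132.5.
Buyers pay Pb = 132.5 − 14 = 118.5; x' = -215 + 5·132.5 = 447.5.
Government outlay = subsidy × quantity = 14 × 447.5 = 6265.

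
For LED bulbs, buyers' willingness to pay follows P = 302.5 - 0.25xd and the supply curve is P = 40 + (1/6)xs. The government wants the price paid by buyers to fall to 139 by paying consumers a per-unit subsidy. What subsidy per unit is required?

At a buyer price of 139, quantity demanded is 1210 − 4·139 = 654.
Sellers supply 654 only when they receive Ps = 40 + (1/6)·654 = 149.
s = Ps − Pb = 149 − 139 = 10.

Required subsidy s = 10 per unit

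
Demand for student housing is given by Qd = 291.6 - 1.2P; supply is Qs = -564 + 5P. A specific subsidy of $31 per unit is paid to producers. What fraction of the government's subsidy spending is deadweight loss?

DWL / government spending = 5/52

Pre-subsidy: 291.6 - 1.2P = -564 + 5P gives P* = 138, Q* = 126.
With the subsidy, sellers receive Ps = Pb + 31 for each unit, where Pb is the price buyers pay.
Supply in terms of Pb becomes Qs = -564 + 5(Pb + 31) = -409 + 5Pb. Setting this equal to demand: 291.6 - 1.2Pb = -409 + 5Pb, so Pb = 113.
Sellers receive Ps = 113 + 31 = 144; Q' = 291.6 − 1.2·113 = 156.
ΔCS = ½(126 + 156)(138 − 113) = 3525; ΔPS = ½(126 + 156)(144 − 138) = 846.
Government spending = 31 × 156 = 4836.
DWL = ½ × 31 × (156 − 126) = 465; fraction = 465 / 4836 = 5/52.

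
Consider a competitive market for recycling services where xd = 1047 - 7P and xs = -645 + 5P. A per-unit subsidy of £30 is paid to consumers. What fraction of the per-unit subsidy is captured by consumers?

Pre-subsidy: 1047 - 7P = -645 + 5P gives P* = 141, x* = 60.
With the rebate, buyers effectively pay Pb = Ps − 30, where Ps is the price sellers receive.
Demand in terms of Ps becomes xd = 1047 − 7(Ps − 30) = 1257 - 7Ps. Setting this equal to supply: 1257 - 7Ps = -645 + 5Ps, so Ps = 158.5.
Buyers pay Pb = 158.5 − 30 = 128.5; x' = -645 + 5·158.5 = 147.5.
Buyers' price falls by P* − Pb = 141 − 128.5 = 12.5; sellers' price rises by Ps − P* = 158.5 − 141 = 17.5.
So consumers capture 12.5/30 = 5/12 of each unit of subsidy.

Consumer share = 5/12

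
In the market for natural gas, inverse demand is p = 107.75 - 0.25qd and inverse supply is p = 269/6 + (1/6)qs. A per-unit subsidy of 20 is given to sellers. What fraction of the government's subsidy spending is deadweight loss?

Pre-subsidy: 107.75 - 0.25q = 269/6 + (1/6)q gives q* = 151 and p* = 70.
With the subsidy, sellers receive ps = pb + 20 for each unit, where pb is the price buyers pay.
On the curves, pb = 107.75 - 0.25q and ps = 269/6 + (1/6)q; the wedge ps − pb = 20 gives 269/6 + (1/6)q − (107.75 - 0.25q) = 20, so q' = 199.
Then pb = 107.75 − 0.25·199 = 58 and ps = 269/6 + (1/6)·199 = 78.
ΔCS = ½(151 + 199)(70 − 58) = 2100; ΔPS = ½(151 + 199)(78 − 70) = 1400.
Government spending = 20 × 199 = 3980.
DWL = ½ × 20 × (199 − 151) = 480; fraction = 480 / 3980 = 24/199.

DWL / government spending = 24/199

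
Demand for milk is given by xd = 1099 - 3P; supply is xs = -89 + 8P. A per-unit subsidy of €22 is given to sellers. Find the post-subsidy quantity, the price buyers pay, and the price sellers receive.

x' = 823; buyers pay €92; sellers receive €114

Pre-subsidy: 1099 - 3P = -89 + 8P gives P* = 108, x* = 775.
With the subsidy, sellers receive Ps = Pb + 22 for each unit, where Pb is the price buyers pay.
Supply in terms of Pb becomes xs = -89 + 8(Pb + 22) = 87 + 8Pb. Setting this equal to demand: 1099 - 3Pb = 87 + 8Pb, so Pb = 92.
Sellers receive Ps = 92 + 22 = 114; x' = 1099 − 3·92 = 823.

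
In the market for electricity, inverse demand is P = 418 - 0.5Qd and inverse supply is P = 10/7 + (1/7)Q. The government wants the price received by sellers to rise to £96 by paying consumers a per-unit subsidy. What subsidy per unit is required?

At a seller price of 96, quantity supplied is -10 + 7·96 = 662.
Buyers absorb 662 only when they pay Pb = 418 − 0.5·662 = 87.
s = Ps − Pb = 96 − 87 = 9.

Required subsidy s = £9 per unit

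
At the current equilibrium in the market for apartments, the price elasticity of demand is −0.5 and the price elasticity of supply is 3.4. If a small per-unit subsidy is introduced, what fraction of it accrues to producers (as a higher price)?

Producer share = 5/39

For a small subsidy around the equilibrium, the benefit split depends on the relative slopes, which at a point are proportional to the elasticities.
Buyer share = εs/(εs + |εd|) = 3.4/(3.4 + 0.5) = 34/39; seller share = |εd|/(εs + |εd|) = 5/39.
So producers capture 5/39 of the subsidy.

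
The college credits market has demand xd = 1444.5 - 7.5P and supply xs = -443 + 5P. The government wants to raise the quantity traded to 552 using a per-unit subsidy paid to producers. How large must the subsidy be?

Required subsidy s = 80 per unit

At x = 552, invert demand for the buyer price: Pb = (1444.5 − 552)/7.5 = 119; invert supply for the seller price: Ps = (552 − (-443))/5 = 199.
The subsidy must fill the gap: s = Ps − Pb = 199 − 119 = 80.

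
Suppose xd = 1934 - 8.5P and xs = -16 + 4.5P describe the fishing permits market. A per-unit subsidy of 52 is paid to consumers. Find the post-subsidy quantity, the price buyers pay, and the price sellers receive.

x' = 812; buyers pay 132; sellers receive 184

Pre-subsidy: 1934 - 8.5P = -16 + 4.5P gives P* = 150, x* = 659.
With the rebate, buyers effectively pay Pb = Ps − 52, where Ps is the price sellers receive.
Demand in terms of Ps becomes xd = 1934 − 8.5(Ps − 52) = 2376 - 8.5Ps. Setting this equal to supply: 2376 - 8.5Ps = -16 + 4.5Ps, so Ps = 184.
Buyers pay Pb = 184 − 52 = 132; x' = -16 + 4.5·184 = 812.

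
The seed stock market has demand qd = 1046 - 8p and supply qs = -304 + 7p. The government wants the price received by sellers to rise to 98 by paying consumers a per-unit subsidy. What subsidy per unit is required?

At a seller price of 98, quantity supplied is -304 + 7·98 = 382.
Buyers absorb 382 only when they pay pb with 1046 − 8·pb = 382, i.e. pb = 83.
s = ps − pb = 98 − 83 = 15.

Required subsidy s = 15 per unit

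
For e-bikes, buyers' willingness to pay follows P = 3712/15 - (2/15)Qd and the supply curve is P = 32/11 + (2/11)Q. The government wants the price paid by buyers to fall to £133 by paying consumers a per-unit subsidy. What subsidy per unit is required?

Required subsidy s = £26 per unit

At a buyer price of 133, quantity demanded is 1856 − 7.5·133 = 858.5.
Sellers supply 858.5 only when they receive Ps = 32/11 + (2/11)·858.5 = 159.
s = Ps − Pb = 159 − 133 = 26.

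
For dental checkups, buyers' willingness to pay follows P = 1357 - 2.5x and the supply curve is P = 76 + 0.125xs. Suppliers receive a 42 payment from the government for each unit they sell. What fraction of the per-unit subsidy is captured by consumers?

Consumer share = 20/21

Pre-subsidy: 1357 - 2.5x = 76 + 0.125x gives x* = 488 and P* = 137.
With the subsidy, sellers receive Ps = Pb + 42 for each unit, where Pb is the price buyers pay.
On the curves, Pb = 1357 - 2.5x and Ps = 76 + 0.125x; the wedge Ps − Pb = 42 gives 76 + 0.125x − (1357 - 2.5x) = 42, so x' = 504.
Then Pb = 1357 − 2.5·504 = 97 and Ps = 76 + 0.125·504 = 139.
Buyers' price falls by P* − Pb = 137 − 97 = 40; sellers' price rises by Ps − P* = 139 − 137 = 2.
So consumers capture 40/42 = 20/21 of each unit of subsidy.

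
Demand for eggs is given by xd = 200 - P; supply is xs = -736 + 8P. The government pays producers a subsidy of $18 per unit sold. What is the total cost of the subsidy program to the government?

Government cost = $2016

Pre-subsidy: 200 - P = -736 + 8P gives P* = 104, x* = 96.
With the subsidy, sellers receive Ps = Pb + 18 for each unit, where Pb is the price buyers pay.
Supply in terms of Pb becomes xs = -736 + 8(Pb + 18) = -592 + 8Pb. Setting this equal to demand: 200 - Pb = -592 + 8Pb, so Pb = 88.
Sellers receive Ps = 88 + 18 = 106; x' = 200 − 1·88 = 112.
Government outlay = subsidy × quantity = 18 × 112 = 2016.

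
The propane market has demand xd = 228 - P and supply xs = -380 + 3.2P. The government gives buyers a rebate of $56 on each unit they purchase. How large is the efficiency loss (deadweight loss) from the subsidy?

Deadweight loss = 3584/3

Pre-subsidy: 228 - P = -380 + 3.2P gives P* = 3040/21, x* = 1748/21.
With the rebate, buyers effectively pay Pb = Ps − 56, where Ps is the price sellers receive.
Demand in terms of Ps becomes xd = 228 − 1(Ps − 56) = 284 - Ps. Setting this equal to supply: 284 - Ps = -380 + 3.2Ps, so Ps = 3320/21.
Buyers pay Pb = 3320/21 − 56 = 2144/21; x' = -380 + 3.2·(3320/21) = 2644/21.
The subsidy expands output by 2644/21 − 1748/21 = 128/3 past the efficient level; on those units the gap between marginal cost and willingness to pay runs from 0 up to 56.
DWL = ½ × 56 × 128/3 = 3584/3.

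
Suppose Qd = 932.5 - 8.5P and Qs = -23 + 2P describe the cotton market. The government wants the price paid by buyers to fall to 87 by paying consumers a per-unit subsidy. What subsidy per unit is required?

Required subsidy s = 21 per unit

At a buyer price of 87, quantity demanded is 932.5 − 8.5·87 = 193.
Sellers supply 193 only when they receive Ps with -23 + 2·Ps = 193, i.e. Ps = 108.
s = Ps − Pb = 108 − 87 = 21.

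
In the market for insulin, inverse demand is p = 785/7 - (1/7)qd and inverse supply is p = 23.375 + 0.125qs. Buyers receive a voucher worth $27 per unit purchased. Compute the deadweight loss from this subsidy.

Deadweight loss = $1360.8

Pre-subsidy: 785/7 - (1/7)q = 23.375 + 0.125q gives q* = 331.4 and p* = 64.8.
With the rebate, buyers effectively pay pb = ps − 27, where ps is the price sellers receive.
On the curves, pb = 785/7 - (1/7)q and ps = 23.375 + 0.125q; the wedge ps − pb = 27 gives 23.375 + 0.125q − (785/7 - (1/7)q) = 27, so q' = 432.2.
Then pb = 785/7 − (1/7)·432.2 = 50.4 and ps = 23.375 + 0.125·432.2 = 77.4.
The subsidy expands output by 432.2 − 331.4 = 100.8 past the efficient level; on those units the gap between marginal cost and willingness to pay runs from 0 up to 27.
DWL = ½ × 27 × 100.8 = 1360.8.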